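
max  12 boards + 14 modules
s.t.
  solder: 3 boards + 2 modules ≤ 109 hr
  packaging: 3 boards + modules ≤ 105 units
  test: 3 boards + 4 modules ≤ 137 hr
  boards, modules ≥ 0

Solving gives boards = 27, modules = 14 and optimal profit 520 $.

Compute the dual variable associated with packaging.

0

Binding: solder and test. Non-binding: packaging (10 unused).
By complementary slackness, y = 0 for the non-binding constraint.
The binding rows give the dual system: 3·y_solder + 3·y_test = 12 and 2·y_solder + 4·y_test = 14.
This yields shadow prices y_solder = 1, y_test = 3.
Shadow price of packaging = 0.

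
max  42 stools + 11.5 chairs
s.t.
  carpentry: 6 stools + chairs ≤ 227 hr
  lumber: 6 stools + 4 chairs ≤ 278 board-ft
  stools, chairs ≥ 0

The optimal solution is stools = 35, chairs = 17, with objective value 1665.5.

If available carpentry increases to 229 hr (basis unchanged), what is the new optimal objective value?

1676.5

Check each constraint at x*: carpentry 227/227 (tight); lumber 278/278 (tight).
The binding rows give the dual system: 6·y_carpentry + 6·y_lumber = 42 and 1·y_carpentry + 4·y_lumber = 11.5.
→ y_carpentry = 5.5 and y_lumber = 1.5.
Δz = y_carpentry·Δb = 5.5 × (2) = 11, so new z* = 1665.5 + 11 = 1676.5.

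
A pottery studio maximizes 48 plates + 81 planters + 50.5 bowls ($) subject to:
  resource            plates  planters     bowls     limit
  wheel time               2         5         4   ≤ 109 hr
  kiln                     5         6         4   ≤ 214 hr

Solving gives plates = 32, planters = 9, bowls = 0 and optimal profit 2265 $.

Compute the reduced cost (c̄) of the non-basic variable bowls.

Both wheel time and kiln are binding at x*.
From A_Bᵀ y = c: 2·y_wheel time + 5·y_kiln = 48; 5·y_wheel time + 6·y_kiln = 81.
→ y_wheel time = 9 and y_kiln = 6.
Reduced cost of bowls: c₃ − yᵀa₃ = 50.5 − (9·4 + 6·4) = 50.5 − 60 = -9.5.

-9.5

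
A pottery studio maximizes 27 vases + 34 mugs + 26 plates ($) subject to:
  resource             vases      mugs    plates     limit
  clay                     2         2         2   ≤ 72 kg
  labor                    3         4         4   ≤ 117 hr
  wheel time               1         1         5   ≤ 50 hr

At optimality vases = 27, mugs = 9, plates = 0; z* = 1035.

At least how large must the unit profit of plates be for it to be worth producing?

34

Check each constraint at x*: clay 72/72 (tight); labor 117/117 (tight); wheel time 36/50 (slack 14).
By complementary slackness, y = 0 for the non-binding constraint.
The binding rows give the dual system: 2·y_clay + 3·y_labor = 27 and 2·y_clay + 4·y_labor = 34.
This yields shadow prices y_clay = 3, y_labor = 7.
plates enters the basis when its profit ≥ yᵀa₃ = 3·2 + 7·4 = 34.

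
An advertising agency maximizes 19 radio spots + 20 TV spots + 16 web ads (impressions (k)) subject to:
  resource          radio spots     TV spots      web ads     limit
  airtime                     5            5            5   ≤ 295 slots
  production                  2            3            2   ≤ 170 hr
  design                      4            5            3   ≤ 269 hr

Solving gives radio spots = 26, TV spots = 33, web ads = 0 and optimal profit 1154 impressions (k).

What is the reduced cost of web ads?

Binding: airtime and design. Non-binding: production (19 unused).
Since production is not tight, its dual is 0.
The binding rows give the dual system: 5·y_airtime + 4·y_design = 19 and 5·y_airtime + 5·y_design = 20.
Solving: y_airtime = 3, y_design = 1.
Reduced cost of web ads: c₃ − yᵀa₃ = 16 − (3·5 + 1·3) = 16 − 18 = -2.

-2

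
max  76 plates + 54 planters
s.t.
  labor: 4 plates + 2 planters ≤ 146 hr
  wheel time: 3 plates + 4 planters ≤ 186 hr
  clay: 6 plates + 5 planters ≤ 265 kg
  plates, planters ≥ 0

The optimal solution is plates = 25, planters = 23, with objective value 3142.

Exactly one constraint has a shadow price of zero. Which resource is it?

labor: 146/146 (binding)
wheel time: 167/186 (slack 19)
clay: 265/265 (binding)
By complementary slackness, a constraint with positive slack has shadow price 0 → wheel time.

wheel time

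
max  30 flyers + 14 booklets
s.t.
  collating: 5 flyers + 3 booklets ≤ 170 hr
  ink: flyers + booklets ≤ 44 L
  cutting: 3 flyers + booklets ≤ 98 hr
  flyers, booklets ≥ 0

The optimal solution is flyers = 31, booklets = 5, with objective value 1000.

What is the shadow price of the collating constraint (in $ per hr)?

3

Check each constraint at x*: collating 170/170 (tight); ink 36/44 (slack 8); cutting 98/98 (tight).
Since ink is not tight, its dual is 0.
Dual feasibility on the basic columns requires 5·y_collating + 3·y_cutting = 30, 3·y_collating + 1·y_cutting = 14.
This yields shadow prices y_collating = 3, y_cutting = 5.
Shadow price of collating = 3.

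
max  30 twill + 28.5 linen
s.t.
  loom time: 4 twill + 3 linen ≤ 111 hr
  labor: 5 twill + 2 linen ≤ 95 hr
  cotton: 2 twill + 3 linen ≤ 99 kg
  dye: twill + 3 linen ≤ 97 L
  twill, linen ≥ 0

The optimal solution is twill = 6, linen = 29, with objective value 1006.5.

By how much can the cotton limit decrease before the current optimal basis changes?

6

Binding constraints: loom time, cotton. The basis is B = [[4,3],[2,3]] with det 6.
Per unit decrease in cotton, x* moves by d = (0.5, -0.6667).
The basis stays optimal until labor becomes binding; allowable decrease = 6 kg.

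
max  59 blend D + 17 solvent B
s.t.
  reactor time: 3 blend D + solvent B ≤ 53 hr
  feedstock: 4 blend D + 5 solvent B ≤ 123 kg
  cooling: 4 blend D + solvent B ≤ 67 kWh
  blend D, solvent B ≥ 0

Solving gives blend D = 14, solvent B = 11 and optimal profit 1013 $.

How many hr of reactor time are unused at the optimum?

reactor time used = 3·14 + 1·11 = 53; slack = 53 − 53 = 0.

0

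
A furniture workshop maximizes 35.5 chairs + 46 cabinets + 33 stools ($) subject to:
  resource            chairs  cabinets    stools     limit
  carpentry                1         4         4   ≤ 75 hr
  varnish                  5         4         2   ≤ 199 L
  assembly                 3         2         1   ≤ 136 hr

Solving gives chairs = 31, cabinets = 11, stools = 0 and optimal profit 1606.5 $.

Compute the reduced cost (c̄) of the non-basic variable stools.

-1

Check each constraint at x*: carpentry 75/75 (tight); varnish 199/199 (tight); assembly 115/136 (slack 21).
Since assembly is not tight, its dual is 0.
From A_Bᵀ y = c: 1·y_carpentry + 5·y_varnish = 35.5; 4·y_carpentry + 4·y_varnish = 46.
Solving: y_carpentry = 5.5, y_varnish = 6.
Reduced cost of stools: c₃ − yᵀa₃ = 33 − (5.5·4 + 6·2) = 33 − 34 = -1.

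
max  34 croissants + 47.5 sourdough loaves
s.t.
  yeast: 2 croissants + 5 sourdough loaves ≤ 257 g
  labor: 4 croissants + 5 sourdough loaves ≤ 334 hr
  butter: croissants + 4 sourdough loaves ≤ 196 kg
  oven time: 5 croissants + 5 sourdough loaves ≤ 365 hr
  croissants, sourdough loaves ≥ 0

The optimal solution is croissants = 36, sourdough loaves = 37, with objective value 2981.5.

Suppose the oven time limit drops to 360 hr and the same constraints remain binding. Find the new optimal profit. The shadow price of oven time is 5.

2956.5

Δb = -5, so new z* = 2981.5 + (5)·(-5) = 2981.5 − 25 = 2956.5.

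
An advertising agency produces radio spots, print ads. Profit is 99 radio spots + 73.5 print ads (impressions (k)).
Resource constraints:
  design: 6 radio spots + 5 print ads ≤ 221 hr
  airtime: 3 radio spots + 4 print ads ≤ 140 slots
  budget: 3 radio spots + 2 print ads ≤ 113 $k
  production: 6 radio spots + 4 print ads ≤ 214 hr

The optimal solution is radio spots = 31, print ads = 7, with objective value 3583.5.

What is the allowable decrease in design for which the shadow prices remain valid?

Binding constraints: design, production. The basis is B = [[6,5],[6,4]] with det -6.
Per unit decrease in design, x* moves by d = (0.6667, -1).
The basis stays optimal until print ads reaches 0; allowable decrease = 7 hr.

7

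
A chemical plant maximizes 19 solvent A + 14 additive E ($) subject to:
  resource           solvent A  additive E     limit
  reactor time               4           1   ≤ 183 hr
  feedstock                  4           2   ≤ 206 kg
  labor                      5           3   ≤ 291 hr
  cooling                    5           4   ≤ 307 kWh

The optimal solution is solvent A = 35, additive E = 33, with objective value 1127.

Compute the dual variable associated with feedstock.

1

Binding: feedstock and cooling. Non-binding: reactor time (10 unused), labor (17 unused).
Slack constraints have shadow price 0 (complementary slackness).
From A_Bᵀ y = c: 4·y_feedstock + 5·y_cooling = 19; 2·y_feedstock + 4·y_cooling = 14.
This yields shadow prices y_feedstock = 1, y_cooling = 3.
Shadow price of feedstock = 1.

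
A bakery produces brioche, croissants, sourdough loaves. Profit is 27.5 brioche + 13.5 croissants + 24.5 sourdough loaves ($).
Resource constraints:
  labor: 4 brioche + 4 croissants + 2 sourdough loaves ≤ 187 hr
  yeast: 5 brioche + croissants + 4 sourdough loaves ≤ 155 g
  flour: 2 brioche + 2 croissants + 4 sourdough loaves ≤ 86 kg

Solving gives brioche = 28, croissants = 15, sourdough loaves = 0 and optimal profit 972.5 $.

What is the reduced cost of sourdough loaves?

Binding: yeast and flour. Non-binding: labor (15 unused).
By complementary slackness, y = 0 for the non-binding constraint.
From A_Bᵀ y = c: 5·y_yeast + 2·y_flour = 27.5; 1·y_yeast + 2·y_flour = 13.5.
→ y_yeast = 3.5 and y_flour = 5.
Reduced cost of sourdough loaves: c₃ − yᵀa₃ = 24.5 − (3.5·4 + 5·4) = 24.5 − 34 = -9.5.

-9.5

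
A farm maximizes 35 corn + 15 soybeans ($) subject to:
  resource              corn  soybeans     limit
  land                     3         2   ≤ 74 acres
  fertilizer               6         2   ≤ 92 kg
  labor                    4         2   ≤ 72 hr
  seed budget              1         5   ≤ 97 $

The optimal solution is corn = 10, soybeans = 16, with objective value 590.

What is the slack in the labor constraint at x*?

0

labor used = 4·10 + 2·16 = 72; slack = 72 − 72 = 0.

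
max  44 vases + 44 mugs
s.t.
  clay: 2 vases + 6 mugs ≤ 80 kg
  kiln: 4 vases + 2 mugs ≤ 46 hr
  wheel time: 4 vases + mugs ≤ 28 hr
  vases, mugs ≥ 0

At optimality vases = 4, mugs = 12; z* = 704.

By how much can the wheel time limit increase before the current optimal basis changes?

Binding constraints: clay, wheel time. The basis is B = [[2,6],[4,1]] with det -22.
Per unit increase in wheel time, x* moves by d = (0.2727, -0.0909).
The basis stays optimal until kiln becomes binding; allowable increase = 6.6 hr.

6.6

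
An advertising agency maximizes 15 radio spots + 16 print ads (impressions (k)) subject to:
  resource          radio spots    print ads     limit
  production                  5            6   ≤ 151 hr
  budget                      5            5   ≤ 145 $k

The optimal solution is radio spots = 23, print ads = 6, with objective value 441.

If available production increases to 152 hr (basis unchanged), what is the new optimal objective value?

442

Check each constraint at x*: production 151/151 (tight); budget 145/145 (tight).
From A_Bᵀ y = c: 5·y_production + 5·y_budget = 15; 6·y_production + 5·y_budget = 16.
This yields shadow prices y_production = 1, y_budget = 2.
Δz = y_production·Δb = 1 × (1) = 1, so new z* = 441 + 1 = 442.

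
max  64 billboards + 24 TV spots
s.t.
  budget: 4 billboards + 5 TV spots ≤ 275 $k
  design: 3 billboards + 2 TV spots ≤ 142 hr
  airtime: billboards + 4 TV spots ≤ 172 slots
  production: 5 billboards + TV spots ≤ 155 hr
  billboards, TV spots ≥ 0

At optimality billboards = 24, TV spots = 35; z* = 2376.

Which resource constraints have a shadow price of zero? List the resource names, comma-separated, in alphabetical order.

budget: 271/275 (slack 4)
design: 142/142 (binding)
airtime: 164/172 (slack 8)
production: 155/155 (binding)
By complementary slackness, a constraint with positive slack has shadow price 0 → airtime, budget.

airtime, budget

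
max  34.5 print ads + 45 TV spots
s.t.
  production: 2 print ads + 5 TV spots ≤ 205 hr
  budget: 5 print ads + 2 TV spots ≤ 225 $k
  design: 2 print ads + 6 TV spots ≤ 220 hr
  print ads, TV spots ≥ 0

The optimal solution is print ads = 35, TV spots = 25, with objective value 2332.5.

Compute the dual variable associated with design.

6

Binding: budget and design. Non-binding: production (10 unused).
By complementary slackness, y = 0 for the non-binding constraint.
The binding rows give the dual system: 5·y_budget + 2·y_design = 34.5 and 2·y_budget + 6·y_design = 45.
→ y_budget = 4.5 and y_design = 6.
Shadow price of design = 6.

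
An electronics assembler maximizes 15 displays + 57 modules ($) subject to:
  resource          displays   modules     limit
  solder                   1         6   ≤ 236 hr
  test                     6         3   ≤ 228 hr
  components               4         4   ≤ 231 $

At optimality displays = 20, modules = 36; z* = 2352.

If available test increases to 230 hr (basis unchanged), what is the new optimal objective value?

At the optimum: solder uses 236 of 236 (binding); test uses 228 of 228 (binding); components uses 224 of 231 (slack = 7).
By complementary slackness, y = 0 for the non-binding constraint.
The binding rows give the dual system: 1·y_solder + 6·y_test = 15 and 6·y_solder + 3·y_test = 57.
Solving: y_solder = 9, y_test = 1.
Δz = y_test·Δb = 1 × (2) = 2, so new z* = 2352 + 2 = 2354.

2354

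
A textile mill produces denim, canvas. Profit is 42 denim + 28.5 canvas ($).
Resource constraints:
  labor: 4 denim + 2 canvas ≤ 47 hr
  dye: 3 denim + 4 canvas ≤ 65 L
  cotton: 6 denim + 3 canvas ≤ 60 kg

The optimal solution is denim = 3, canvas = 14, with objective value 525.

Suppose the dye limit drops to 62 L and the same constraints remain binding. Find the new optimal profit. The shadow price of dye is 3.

Δb = -3, so new z* = 525 + (3)·(-3) = 525 − 9 = 516.

516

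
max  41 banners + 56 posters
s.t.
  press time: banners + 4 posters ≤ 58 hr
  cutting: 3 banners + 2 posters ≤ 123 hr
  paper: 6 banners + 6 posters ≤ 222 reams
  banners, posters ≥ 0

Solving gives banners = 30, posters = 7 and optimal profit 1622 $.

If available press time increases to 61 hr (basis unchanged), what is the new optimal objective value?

Binding: press time and paper. Non-binding: cutting (19 unused).
Since cutting is not tight, its dual is 0.
From A_Bᵀ y = c: 1·y_press time + 6·y_paper = 41; 4·y_press time + 6·y_paper = 56.
→ y_press time = 5 and y_paper = 6.
Δz = y_press time·Δb = 5 × (3) = 15, so new z* = 1622 + 15 = 1637.

1637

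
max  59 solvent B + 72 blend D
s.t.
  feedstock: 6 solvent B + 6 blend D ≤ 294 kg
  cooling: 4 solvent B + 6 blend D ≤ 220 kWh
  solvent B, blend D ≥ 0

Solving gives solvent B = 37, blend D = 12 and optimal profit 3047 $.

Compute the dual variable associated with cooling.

6.5

Both feedstock and cooling are binding at x*.
The binding rows give the dual system: 6·y_feedstock + 4·y_cooling = 59 and 6·y_feedstock + 6·y_cooling = 72.
This yields shadow prices y_feedstock = 5.5, y_cooling = 6.5.
Shadow price of cooling = 6.5.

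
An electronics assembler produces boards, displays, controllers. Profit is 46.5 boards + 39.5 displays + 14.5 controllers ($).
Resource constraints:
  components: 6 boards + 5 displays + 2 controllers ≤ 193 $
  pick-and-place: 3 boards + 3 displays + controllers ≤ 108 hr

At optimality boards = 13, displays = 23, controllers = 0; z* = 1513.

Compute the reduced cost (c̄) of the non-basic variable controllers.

-1

At the optimum: components uses 193 of 193 (binding); pick-and-place uses 108 of 108 (binding).
From A_Bᵀ y = c: 6·y_components + 3·y_pick-and-place = 46.5; 5·y_components + 3·y_pick-and-place = 39.5.
→ y_components = 7 and y_pick-and-place = 1.5.
Reduced cost of controllers: c₃ − yᵀa₃ = 14.5 − (7·2 + 1.5·1) = 14.5 − 15.5 = -1.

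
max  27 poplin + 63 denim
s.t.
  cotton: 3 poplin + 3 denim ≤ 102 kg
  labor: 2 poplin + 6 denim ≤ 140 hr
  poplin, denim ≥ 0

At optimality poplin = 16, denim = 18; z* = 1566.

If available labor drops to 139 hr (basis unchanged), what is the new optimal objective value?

1557

Check each constraint at x*: cotton 102/102 (tight); labor 140/140 (tight).
From A_Bᵀ y = c: 3·y_cotton + 2·y_labor = 27; 3·y_cotton + 6·y_labor = 63.
This yields shadow prices y_cotton = 3, y_labor = 9.
Δz = y_labor·Δb = 9 × (-1) = -9, so new z* = 1566 − 9 = 1557.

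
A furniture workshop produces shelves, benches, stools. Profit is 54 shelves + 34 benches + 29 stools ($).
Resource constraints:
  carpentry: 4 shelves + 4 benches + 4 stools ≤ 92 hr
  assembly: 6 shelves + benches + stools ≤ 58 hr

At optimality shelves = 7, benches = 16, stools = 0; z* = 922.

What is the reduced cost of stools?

Both carpentry and assembly are binding at x*.
From A_Bᵀ y = c: 4·y_carpentry + 6·y_assembly = 54; 4·y_carpentry + 1·y_assembly = 34.
This yields shadow prices y_carpentry = 7.5, y_assembly = 4.
Reduced cost of stools: c₃ − yᵀa₃ = 29 − (7.5·4 + 4·1) = 29 − 34 = -5.

-5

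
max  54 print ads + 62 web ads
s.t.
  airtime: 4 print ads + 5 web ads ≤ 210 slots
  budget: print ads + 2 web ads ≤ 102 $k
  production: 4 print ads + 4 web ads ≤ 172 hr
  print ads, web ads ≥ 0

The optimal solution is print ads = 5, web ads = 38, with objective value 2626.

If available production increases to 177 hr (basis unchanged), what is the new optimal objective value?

Binding: airtime and production. Non-binding: budget (21 unused).
By complementary slackness, y = 0 for the non-binding constraint.
Dual feasibility on the basic columns requires 4·y_airtime + 4·y_production = 54, 5·y_airtime + 4·y_production = 62.
This yields shadow prices y_airtime = 8, y_production = 5.5.
Δz = y_production·Δb = 5.5 × (5) = 27.5, so new z* = 2626 + 27.5 = 2653.5.

2653.5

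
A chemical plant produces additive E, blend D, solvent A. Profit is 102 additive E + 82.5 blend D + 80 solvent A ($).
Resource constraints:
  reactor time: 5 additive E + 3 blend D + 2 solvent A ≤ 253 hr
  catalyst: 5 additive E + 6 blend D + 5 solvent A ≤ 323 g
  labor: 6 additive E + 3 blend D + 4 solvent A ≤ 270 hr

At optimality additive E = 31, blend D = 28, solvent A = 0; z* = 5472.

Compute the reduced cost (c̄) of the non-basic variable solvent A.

-3

Check each constraint at x*: reactor time 239/253 (slack 14); catalyst 323/323 (tight); labor 270/270 (tight).
Slack constraints have shadow price 0 (complementary slackness).
The binding rows give the dual system: 5·y_catalyst + 6·y_labor = 102 and 6·y_catalyst + 3·y_labor = 82.5.
→ y_catalyst = 9 and y_labor = 9.5.
Reduced cost of solvent A: c₃ − yᵀa₃ = 80 − (9·5 + 9.5·4) = 80 − 83 = -3.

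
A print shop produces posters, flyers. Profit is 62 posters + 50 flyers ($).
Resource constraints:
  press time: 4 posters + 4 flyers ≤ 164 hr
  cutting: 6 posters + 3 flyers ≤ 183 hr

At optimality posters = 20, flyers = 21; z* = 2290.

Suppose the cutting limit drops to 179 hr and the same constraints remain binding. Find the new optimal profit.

2274

At the optimum: press time uses 164 of 164 (binding); cutting uses 183 of 183 (binding).
The binding rows give the dual system: 4·y_press time + 6·y_cutting = 62 and 4·y_press time + 3·y_cutting = 50.
→ y_press time = 9.5 and y_cutting = 4.
Δz = y_cutting·Δb = 4 × (-4) = -16, so new z* = 2290 − 16 = 2274.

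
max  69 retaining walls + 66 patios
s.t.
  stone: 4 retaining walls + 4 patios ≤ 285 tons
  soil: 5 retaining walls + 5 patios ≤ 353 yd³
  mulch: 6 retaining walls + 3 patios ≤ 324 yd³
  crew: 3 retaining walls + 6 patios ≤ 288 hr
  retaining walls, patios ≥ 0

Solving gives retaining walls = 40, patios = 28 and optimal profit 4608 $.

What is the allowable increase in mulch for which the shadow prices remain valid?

23.4

Binding constraints: mulch, crew. The basis is B = [[6,3],[3,6]] with det 27.
Per unit increase in mulch, x* moves by d = (0.2222, -0.1111).
The basis stays optimal until soil becomes binding; allowable increase = 23.4 yd³.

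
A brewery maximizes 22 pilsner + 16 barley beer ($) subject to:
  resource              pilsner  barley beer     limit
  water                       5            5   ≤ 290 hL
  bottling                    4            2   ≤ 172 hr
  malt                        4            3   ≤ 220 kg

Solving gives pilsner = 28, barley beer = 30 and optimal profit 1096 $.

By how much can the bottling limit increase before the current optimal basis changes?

Binding constraints: water, bottling. The basis is B = [[5,5],[4,2]] with det -10.
Per unit increase in bottling, x* moves by d = (0.5, -0.5).
The basis stays optimal until malt becomes binding; allowable increase = 36 hr.

36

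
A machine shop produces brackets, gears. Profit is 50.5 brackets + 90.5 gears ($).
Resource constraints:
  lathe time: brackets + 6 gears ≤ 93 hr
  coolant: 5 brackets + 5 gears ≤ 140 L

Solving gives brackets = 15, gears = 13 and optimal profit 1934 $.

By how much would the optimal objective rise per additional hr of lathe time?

8

Both lathe time and coolant are binding at x*.
Dual feasibility on the basic columns requires 1·y_lathe time + 5·y_coolant = 50.5, 6·y_lathe time + 5·y_coolant = 90.5.
This yields shadow prices y_lathe time = 8, y_coolant = 8.5.
Shadow price of lathe time = 8.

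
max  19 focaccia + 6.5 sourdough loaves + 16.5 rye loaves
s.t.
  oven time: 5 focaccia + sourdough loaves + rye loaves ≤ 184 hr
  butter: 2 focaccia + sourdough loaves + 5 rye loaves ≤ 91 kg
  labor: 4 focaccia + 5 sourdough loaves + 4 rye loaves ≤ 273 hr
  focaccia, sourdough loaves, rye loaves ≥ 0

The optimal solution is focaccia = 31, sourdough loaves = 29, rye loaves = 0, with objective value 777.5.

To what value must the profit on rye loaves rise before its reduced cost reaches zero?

24.5

Binding: oven time and butter. Non-binding: labor (4 unused).
By complementary slackness, y = 0 for the non-binding constraint.
Dual feasibility on the basic columns requires 5·y_oven time + 2·y_butter = 19, 1·y_oven time + 1·y_butter = 6.5.
Solving: y_oven time = 2, y_butter = 4.5.
rye loaves enters the basis when its profit ≥ yᵀa₃ = 2·1 + 4.5·5 = 24.5.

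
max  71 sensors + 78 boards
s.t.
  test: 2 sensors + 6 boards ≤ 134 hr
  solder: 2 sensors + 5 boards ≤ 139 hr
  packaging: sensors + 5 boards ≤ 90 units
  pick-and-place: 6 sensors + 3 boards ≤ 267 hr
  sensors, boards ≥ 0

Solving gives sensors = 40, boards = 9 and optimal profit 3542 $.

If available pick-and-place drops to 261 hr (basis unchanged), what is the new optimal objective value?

Binding: test and pick-and-place. Non-binding: solder (14 unused), packaging (5 unused).
By complementary slackness, y = 0 for the non-binding constraints.
Dual feasibility on the basic columns requires 2·y_test + 6·y_pick-and-place = 71, 6·y_test + 3·y_pick-and-place = 78.
This yields shadow prices y_test = 8.5, y_pick-and-place = 9.
Δz = y_pick-and-place·Δb = 9 × (-6) = -54, so new z* = 3542 − 54 = 3488.

3488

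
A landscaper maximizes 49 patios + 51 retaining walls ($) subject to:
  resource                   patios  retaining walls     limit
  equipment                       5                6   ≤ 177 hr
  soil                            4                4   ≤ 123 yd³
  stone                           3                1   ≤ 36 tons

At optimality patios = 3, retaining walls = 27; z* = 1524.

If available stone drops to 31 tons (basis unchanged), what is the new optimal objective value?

At the optimum: equipment uses 177 of 177 (binding); soil uses 120 of 123 (slack = 3); stone uses 36 of 36 (binding).
Slack constraints have shadow price 0 (complementary slackness).
From A_Bᵀ y = c: 5·y_equipment + 3·y_stone = 49; 6·y_equipment + 1·y_stone = 51.
This yields shadow prices y_equipment = 8, y_stone = 3.
Δz = y_stone·Δb = 3 × (-5) = -15, so new z* = 1524 − 15 = 1509.

1509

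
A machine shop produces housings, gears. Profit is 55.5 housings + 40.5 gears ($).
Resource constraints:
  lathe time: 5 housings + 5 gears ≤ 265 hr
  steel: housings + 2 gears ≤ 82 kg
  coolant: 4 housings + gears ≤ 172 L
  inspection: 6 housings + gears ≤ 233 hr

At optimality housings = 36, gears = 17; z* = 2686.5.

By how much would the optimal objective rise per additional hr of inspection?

Check each constraint at x*: lathe time 265/265 (tight); steel 70/82 (slack 12); coolant 161/172 (slack 11); inspection 233/233 (tight).
Since steel, coolant are not tight, their duals are 0.
From A_Bᵀ y = c: 5·y_lathe time + 6·y_inspection = 55.5; 5·y_lathe time + 1·y_inspection = 40.5.
→ y_lathe time = 7.5 and y_inspection = 3.
Shadow price of inspection = 3.

3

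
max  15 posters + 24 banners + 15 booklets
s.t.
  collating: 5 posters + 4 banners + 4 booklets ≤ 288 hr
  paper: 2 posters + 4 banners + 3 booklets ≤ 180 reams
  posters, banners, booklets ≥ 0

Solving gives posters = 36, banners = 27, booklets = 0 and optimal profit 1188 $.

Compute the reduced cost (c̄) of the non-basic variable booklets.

-4

Check each constraint at x*: collating 288/288 (tight); paper 180/180 (tight).
From A_Bᵀ y = c: 5·y_collating + 2·y_paper = 15; 4·y_collating + 4·y_paper = 24.
→ y_collating = 1 and y_paper = 5.
Reduced cost of booklets: c₃ − yᵀa₃ = 15 − (1·4 + 5·3) = 15 − 19 = -4.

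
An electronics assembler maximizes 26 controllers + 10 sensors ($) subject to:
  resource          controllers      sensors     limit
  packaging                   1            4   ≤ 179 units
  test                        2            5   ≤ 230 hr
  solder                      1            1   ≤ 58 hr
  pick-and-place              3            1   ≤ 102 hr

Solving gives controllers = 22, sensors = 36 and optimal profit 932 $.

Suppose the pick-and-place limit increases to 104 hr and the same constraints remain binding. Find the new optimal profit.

948

Binding: solder and pick-and-place. Non-binding: packaging (13 unused), test (6 unused).
By complementary slackness, y = 0 for the non-binding constraints.
The binding rows give the dual system: 1·y_solder + 3·y_pick-and-place = 26 and 1·y_solder + 1·y_pick-and-place = 10.
This yields shadow prices y_solder = 2, y_pick-and-place = 8.
Δz = y_pick-and-place·Δb = 8 × (2) = 16, so new z* = 932 + 16 = 948.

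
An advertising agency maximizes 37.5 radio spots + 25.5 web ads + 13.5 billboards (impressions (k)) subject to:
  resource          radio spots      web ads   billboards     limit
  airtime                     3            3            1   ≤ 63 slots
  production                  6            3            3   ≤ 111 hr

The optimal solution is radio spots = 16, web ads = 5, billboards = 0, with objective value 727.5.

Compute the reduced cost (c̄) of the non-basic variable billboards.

-3

Check each constraint at x*: airtime 63/63 (tight); production 111/111 (tight).
From A_Bᵀ y = c: 3·y_airtime + 6·y_production = 37.5; 3·y_airtime + 3·y_production = 25.5.
This yields shadow prices y_airtime = 4.5, y_production = 4.
Reduced cost of billboards: c₃ − yᵀa₃ = 13.5 − (4.5·1 + 4·3) = 13.5 − 16.5 = -3.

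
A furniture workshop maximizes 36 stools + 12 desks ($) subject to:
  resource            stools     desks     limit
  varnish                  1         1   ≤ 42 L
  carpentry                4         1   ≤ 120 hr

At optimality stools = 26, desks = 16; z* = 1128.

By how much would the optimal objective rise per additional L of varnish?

4

Check each constraint at x*: varnish 42/42 (tight); carpentry 120/120 (tight).
The binding rows give the dual system: 1·y_varnish + 4·y_carpentry = 36 and 1·y_varnish + 1·y_carpentry = 12.
This yields shadow prices y_varnish = 4, y_carpentry = 8.
Shadow price of varnish = 4.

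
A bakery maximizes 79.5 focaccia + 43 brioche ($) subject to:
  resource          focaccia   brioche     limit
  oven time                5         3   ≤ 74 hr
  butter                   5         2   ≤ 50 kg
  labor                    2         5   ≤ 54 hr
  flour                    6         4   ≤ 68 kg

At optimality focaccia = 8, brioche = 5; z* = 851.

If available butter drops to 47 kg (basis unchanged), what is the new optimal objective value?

828.5

Binding: butter and flour. Non-binding: oven time (19 unused), labor (13 unused).
By complementary slackness, y = 0 for the non-binding constraints.
From A_Bᵀ y = c: 5·y_butter + 6·y_flour = 79.5; 2·y_butter + 4·y_flour = 43.
Solving: y_butter = 7.5, y_flour = 7.
Δz = y_butter·Δb = 7.5 × (-3) = -22.5, so new z* = 851 − 22.5 = 828.5.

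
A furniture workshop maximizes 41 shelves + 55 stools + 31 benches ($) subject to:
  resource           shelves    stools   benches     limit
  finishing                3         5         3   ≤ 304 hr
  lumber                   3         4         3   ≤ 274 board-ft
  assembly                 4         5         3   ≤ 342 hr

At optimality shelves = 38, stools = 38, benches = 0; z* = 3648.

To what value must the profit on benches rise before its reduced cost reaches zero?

Check each constraint at x*: finishing 304/304 (tight); lumber 266/274 (slack 8); assembly 342/342 (tight).
Slack constraints have shadow price 0 (complementary slackness).
From A_Bᵀ y = c: 3·y_finishing + 4·y_assembly = 41; 5·y_finishing + 5·y_assembly = 55.
This yields shadow prices y_finishing = 3, y_assembly = 8.
benches enters the basis when its profit ≥ yᵀa₃ = 3·3 + 8·3 = 33.

33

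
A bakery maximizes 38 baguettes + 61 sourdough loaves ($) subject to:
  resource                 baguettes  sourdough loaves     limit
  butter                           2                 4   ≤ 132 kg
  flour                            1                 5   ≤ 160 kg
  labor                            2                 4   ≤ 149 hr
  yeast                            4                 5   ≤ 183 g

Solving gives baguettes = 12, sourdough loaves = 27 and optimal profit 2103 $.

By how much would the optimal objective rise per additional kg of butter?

9

Check each constraint at x*: butter 132/132 (tight); flour 147/160 (slack 13); labor 132/149 (slack 17); yeast 183/183 (tight).
Since flour, labor are not tight, their duals are 0.
The binding rows give the dual system: 2·y_butter + 4·y_yeast = 38 and 4·y_butter + 5·y_yeast = 61.
This yields shadow prices y_butter = 9, y_yeast = 5.
Shadow price of butter = 9.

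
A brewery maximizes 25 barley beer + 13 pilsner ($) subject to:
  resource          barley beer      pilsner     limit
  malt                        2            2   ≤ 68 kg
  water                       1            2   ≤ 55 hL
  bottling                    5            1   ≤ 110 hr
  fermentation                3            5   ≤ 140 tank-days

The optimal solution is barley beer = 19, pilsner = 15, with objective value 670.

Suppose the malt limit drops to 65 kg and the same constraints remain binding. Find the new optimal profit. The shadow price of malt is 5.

655

Δb = -3, so new z* = 670 + (5)·(-3) = 670 − 15 = 655.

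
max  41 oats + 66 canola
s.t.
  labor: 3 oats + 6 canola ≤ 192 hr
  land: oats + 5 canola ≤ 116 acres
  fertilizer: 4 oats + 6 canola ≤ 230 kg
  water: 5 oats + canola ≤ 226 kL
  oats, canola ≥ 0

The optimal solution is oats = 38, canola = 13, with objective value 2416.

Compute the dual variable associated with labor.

Binding: labor and fertilizer. Non-binding: land (13 unused), water (23 unused).
By complementary slackness, y = 0 for the non-binding constraints.
Dual feasibility on the basic columns requires 3·y_labor + 4·y_fertilizer = 41, 6·y_labor + 6·y_fertilizer = 66.
Solving: y_labor = 3, y_fertilizer = 8.
Shadow price of labor = 3.

3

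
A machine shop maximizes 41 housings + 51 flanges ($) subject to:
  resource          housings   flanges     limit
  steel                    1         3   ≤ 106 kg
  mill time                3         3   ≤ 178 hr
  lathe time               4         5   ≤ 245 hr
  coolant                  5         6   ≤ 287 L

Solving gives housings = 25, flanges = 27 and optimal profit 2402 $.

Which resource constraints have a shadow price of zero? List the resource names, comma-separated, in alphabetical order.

steel: 106/106 (binding)
mill time: 156/178 (slack 22)
lathe time: 235/245 (slack 10)
coolant: 287/287 (binding)
By complementary slackness, a constraint with positive slack has shadow price 0 → lathe time, mill time.

lathe time, mill time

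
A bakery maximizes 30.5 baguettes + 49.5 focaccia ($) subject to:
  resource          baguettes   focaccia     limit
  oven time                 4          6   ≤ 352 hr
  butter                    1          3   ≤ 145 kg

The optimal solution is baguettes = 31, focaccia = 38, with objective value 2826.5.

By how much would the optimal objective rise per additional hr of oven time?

7

Both oven time and butter are binding at x*.
Dual feasibility on the basic columns requires 4·y_oven time + 1·y_butter = 30.5, 6·y_oven time + 3·y_butter = 49.5.
This yields shadow prices y_oven time = 7, y_butter = 2.5.
Shadow price of oven time = 7.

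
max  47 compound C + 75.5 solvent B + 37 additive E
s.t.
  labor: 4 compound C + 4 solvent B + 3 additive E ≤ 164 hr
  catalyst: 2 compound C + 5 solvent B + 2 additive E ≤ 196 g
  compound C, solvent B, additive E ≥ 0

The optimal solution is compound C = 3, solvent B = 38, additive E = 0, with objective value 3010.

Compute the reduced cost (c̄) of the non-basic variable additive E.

Check each constraint at x*: labor 164/164 (tight); catalyst 196/196 (tight).
The binding rows give the dual system: 4·y_labor + 2·y_catalyst = 47 and 4·y_labor + 5·y_catalyst = 75.5.
This yields shadow prices y_labor = 7, y_catalyst = 9.5.
Reduced cost of additive E: c₃ − yᵀa₃ = 37 − (7·3 + 9.5·2) = 37 − 40 = -3.

-3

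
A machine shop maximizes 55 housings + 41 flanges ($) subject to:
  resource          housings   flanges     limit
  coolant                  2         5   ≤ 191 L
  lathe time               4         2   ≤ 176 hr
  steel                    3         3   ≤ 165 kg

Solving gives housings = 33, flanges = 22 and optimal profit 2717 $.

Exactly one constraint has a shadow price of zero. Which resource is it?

coolant

coolant: 176/191 (slack 15)
lathe time: 176/176 (binding)
steel: 165/165 (binding)
By complementary slackness, a constraint with positive slack has shadow price 0 → coolant.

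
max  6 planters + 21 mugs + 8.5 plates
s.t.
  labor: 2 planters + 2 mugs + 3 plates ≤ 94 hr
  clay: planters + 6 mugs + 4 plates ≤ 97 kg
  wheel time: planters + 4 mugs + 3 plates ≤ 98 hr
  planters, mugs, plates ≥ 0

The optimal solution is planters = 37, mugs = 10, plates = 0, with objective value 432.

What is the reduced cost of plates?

Binding: labor and clay. Non-binding: wheel time (21 unused).
By complementary slackness, y = 0 for the non-binding constraint.
The binding rows give the dual system: 2·y_labor + 1·y_clay = 6 and 2·y_labor + 6·y_clay = 21.
Solving: y_labor = 1.5, y_clay = 3.
Reduced cost of plates: c₃ − yᵀa₃ = 8.5 − (1.5·3 + 3·4) = 8.5 − 16.5 = -8.

-8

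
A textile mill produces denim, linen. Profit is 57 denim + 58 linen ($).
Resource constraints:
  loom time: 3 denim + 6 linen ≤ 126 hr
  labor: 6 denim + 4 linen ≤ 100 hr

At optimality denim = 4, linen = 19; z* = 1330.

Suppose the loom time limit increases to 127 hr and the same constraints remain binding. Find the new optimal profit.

At the optimum: loom time uses 126 of 126 (binding); labor uses 100 of 100 (binding).
Dual feasibility on the basic columns requires 3·y_loom time + 6·y_labor = 57, 6·y_loom time + 4·y_labor = 58.
→ y_loom time = 5 and y_labor = 7.
Δz = y_loom time·Δb = 5 × (1) = 5, so new z* = 1330 + 5 = 1335.

1335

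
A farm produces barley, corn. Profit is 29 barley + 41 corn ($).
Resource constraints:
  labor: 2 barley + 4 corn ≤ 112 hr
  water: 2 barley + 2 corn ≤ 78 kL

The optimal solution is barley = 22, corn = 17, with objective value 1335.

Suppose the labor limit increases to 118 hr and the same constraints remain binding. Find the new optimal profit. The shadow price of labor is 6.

1371

Δb = 6, so new z* = 1335 + (6)·(6) = 1335 + 36 = 1371.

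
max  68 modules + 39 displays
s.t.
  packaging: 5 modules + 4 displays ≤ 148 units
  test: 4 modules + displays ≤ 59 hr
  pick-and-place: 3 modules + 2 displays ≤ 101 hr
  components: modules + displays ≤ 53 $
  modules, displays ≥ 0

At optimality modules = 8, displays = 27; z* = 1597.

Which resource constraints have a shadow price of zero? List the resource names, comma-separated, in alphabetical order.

components, pick-and-place

packaging: 148/148 (binding)
test: 59/59 (binding)
pick-and-place: 78/101 (slack 23)
components: 35/53 (slack 18)
By complementary slackness, a constraint with positive slack has shadow price 0 → components, pick-and-place.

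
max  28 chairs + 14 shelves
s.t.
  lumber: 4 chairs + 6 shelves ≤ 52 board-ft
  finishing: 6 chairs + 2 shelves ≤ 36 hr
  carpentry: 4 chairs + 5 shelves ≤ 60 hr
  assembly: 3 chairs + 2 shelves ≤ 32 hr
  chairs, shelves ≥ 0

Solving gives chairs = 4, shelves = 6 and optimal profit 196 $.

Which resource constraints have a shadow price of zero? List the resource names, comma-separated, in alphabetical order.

assembly, carpentry

lumber: 52/52 (binding)
finishing: 36/36 (binding)
carpentry: 46/60 (slack 14)
assembly: 24/32 (slack 8)
By complementary slackness, a constraint with positive slack has shadow price 0 → assembly, carpentry.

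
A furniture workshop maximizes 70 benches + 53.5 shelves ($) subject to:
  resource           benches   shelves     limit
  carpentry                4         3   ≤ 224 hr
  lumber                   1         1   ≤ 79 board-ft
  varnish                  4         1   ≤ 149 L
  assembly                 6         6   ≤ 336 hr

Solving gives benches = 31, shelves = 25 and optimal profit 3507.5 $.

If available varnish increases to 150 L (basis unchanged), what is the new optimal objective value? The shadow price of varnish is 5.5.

3513

Δb = 1, so new z* = 3507.5 + (5.5)·(1) = 3507.5 + 5.5 = 3513.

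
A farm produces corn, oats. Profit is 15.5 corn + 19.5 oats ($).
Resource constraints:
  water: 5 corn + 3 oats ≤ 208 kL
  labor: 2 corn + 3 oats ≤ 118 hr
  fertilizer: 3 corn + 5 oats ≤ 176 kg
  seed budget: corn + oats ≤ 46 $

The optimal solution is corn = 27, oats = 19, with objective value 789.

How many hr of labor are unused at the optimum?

7

labor used = 2·27 + 3·19 = 111; slack = 118 − 111 = 7.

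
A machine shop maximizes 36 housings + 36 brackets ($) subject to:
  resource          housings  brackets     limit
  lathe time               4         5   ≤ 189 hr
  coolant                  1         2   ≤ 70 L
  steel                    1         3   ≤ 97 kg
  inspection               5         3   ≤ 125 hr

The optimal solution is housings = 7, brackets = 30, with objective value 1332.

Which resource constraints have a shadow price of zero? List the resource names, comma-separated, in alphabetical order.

coolant, lathe time

lathe time: 178/189 (slack 11)
coolant: 67/70 (slack 3)
steel: 97/97 (binding)
inspection: 125/125 (binding)
By complementary slackness, a constraint with positive slack has shadow price 0 → coolant, lathe time.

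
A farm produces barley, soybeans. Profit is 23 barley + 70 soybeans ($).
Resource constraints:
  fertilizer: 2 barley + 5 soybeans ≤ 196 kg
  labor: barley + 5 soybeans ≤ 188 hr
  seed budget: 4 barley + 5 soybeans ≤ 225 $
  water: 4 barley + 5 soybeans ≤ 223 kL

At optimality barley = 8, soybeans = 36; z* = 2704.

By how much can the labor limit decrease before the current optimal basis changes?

Binding constraints: fertilizer, labor. The basis is B = [[2,5],[1,5]] with det 5.
Per unit decrease in labor, x* moves by d = (1, -0.4).
The basis stays optimal until water becomes binding; allowable decrease = 5.5 hr.

5.5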